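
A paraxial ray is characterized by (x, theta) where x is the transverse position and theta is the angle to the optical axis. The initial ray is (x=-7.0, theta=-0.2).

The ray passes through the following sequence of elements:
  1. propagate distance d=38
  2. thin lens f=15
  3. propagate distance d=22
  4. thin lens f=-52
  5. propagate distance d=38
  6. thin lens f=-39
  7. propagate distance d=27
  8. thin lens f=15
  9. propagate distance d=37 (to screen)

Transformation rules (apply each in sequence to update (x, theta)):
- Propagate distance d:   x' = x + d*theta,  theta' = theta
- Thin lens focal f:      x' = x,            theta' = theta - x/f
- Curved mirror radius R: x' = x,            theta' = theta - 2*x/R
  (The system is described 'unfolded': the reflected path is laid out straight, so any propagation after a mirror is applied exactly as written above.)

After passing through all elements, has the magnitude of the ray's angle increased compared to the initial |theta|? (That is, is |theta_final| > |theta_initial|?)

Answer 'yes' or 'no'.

Initial: x=-7.0000 theta=-0.2000
After 1 (propagate distance d=38): x=-14.6000 theta=-0.2000
After 2 (thin lens f=15): x=-14.6000 theta=58/75 (≈0.7733)
After 3 (propagate distance d=22): x=181/75 (≈2.4133) theta=58/75 (≈0.7733)
After 4 (thin lens f=-52): x=181/75 (≈2.4133) theta=3197/3900 (≈0.8197)
After 5 (propagate distance d=38): x=65449/1950 (≈33.5636) theta=3197/3900 (≈0.8197)
After 6 (thin lens f=-39): x=65449/1950 (≈33.5636) theta=255581/152100 (≈1.6803)
After 7 (propagate distance d=27): x=4001903/50700 (≈78.9330) theta=255581/152100 (≈1.6803)
After 8 (thin lens f=15): x=4001903/50700 (≈78.9330) theta=-1361999/380250 (≈-3.5819)
After 9 (propagate distance d=37 (to screen)): x=-3135337/58500 (≈-53.5955) theta=-1361999/380250 (≈-3.5819)
|theta_initial|=0.2000 |theta_final|=1361999/380250 (≈3.5819) -> increased

Answer: yes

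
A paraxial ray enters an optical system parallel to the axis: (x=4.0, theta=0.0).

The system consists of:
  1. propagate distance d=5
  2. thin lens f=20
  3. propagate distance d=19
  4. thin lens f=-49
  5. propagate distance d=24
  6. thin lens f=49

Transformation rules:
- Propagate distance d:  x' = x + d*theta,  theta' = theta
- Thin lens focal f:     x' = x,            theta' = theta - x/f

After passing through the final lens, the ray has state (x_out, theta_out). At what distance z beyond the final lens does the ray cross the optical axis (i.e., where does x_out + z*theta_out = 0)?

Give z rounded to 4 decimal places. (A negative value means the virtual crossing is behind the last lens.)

Answer: -43.2722

Derivation:
Initial: x=4.0000 theta=0.0000
After 1 (propagate distance d=5): x=4.0000 theta=0.0000
After 2 (thin lens f=20): x=4.0000 theta=-0.2000
After 3 (propagate distance d=19): x=0.2000 theta=-0.2000
After 4 (thin lens f=-49): x=0.2000 theta=-48/245 (≈-0.1959)
After 5 (propagate distance d=24): x=-1103/245 (≈-4.5020) theta=-48/245 (≈-0.1959)
After 6 (thin lens f=49): x=-1103/245 (≈-4.5020) theta=-1249/12005 (≈-0.1040)
z_focus = -x_out/theta_out = -(-1103/245)/(-1249/12005) = -54047/1249 ≈ -43.2722
Rounded to 4 decimal places: z = -43.2722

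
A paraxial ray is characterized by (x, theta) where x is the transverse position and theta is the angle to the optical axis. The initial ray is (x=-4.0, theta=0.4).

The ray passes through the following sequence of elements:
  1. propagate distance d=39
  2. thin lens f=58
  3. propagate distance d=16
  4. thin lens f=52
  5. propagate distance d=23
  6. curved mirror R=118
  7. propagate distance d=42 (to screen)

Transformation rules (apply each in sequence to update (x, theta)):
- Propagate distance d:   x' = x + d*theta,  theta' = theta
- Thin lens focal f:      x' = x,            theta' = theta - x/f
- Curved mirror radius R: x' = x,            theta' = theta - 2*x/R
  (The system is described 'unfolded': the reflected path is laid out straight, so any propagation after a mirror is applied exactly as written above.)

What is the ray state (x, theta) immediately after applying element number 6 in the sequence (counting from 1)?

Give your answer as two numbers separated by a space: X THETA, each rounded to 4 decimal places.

Answer: 12.8538 -0.3025

Derivation:
Initial: x=-4.0000 theta=0.4000
After 1 (propagate distance d=39): x=11.6000 theta=0.4000
After 2 (thin lens f=58): x=11.6000 theta=0.2000
After 3 (propagate distance d=16): x=14.8000 theta=0.2000
After 4 (thin lens f=52): x=14.8000 theta=-11/130 (≈-0.0846)
After 5 (propagate distance d=23): x=1671/130 (≈12.8538) theta=-11/130 (≈-0.0846)
After 6 (curved mirror R=118): x=1671/130 (≈12.8538) theta=-232/767 (≈-0.3025)
Rounded to 4 decimal places: x = 12.8538, theta = -0.3025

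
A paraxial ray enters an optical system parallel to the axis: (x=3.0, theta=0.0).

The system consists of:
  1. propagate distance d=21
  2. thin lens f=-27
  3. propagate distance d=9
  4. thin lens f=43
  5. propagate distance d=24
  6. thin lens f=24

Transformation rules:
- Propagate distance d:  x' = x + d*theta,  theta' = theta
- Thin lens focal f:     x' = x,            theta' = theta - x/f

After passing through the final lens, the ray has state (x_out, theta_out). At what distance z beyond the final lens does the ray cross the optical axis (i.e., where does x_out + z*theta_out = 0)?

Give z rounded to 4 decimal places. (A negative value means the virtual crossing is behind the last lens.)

Answer: 26.6047

Derivation:
Initial: x=3.0000 theta=0.0000
After 1 (propagate distance d=21): x=3.0000 theta=0.0000
After 2 (thin lens f=-27): x=3.0000 theta=1/9 (≈0.1111)
After 3 (propagate distance d=9): x=4.0000 theta=1/9 (≈0.1111)
After 4 (thin lens f=43): x=4.0000 theta=7/387 (≈0.0181)
After 5 (propagate distance d=24): x=572/129 (≈4.4341) theta=7/387 (≈0.0181)
After 6 (thin lens f=24): x=572/129 (≈4.4341) theta=-1/6 (≈-0.1667)
z_focus = -x_out/theta_out = -(572/129)/(-1/6) = 1144/43 ≈ 26.6047
Rounded to 4 decimal places: z = 26.6047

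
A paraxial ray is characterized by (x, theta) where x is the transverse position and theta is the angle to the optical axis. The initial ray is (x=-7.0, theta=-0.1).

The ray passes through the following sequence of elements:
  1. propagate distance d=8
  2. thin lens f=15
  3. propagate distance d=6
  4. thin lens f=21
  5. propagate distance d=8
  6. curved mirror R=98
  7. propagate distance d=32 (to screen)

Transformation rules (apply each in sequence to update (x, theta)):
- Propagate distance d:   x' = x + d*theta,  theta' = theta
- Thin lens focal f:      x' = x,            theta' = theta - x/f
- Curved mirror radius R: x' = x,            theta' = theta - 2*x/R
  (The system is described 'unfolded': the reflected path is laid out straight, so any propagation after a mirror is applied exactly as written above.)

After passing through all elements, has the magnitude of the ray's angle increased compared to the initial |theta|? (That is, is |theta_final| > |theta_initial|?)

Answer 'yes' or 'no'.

Initial: x=-7.0000 theta=-0.1000
After 1 (propagate distance d=8): x=-7.8000 theta=-0.1000
After 2 (thin lens f=15): x=-7.8000 theta=0.4200
After 3 (propagate distance d=6): x=-5.2800 theta=0.4200
After 4 (thin lens f=21): x=-5.2800 theta=47/70 (≈0.6714)
After 5 (propagate distance d=8): x=16/175 (≈0.0914) theta=47/70 (≈0.6714)
After 6 (curved mirror R=98): x=16/175 (≈0.0914) theta=11483/17150 (≈0.6696)
After 7 (propagate distance d=32 (to screen)): x=184512/8575 (≈21.5174) theta=11483/17150 (≈0.6696)
|theta_initial|=0.1000 |theta_final|=11483/17150 (≈0.6696) -> increased

Answer: yes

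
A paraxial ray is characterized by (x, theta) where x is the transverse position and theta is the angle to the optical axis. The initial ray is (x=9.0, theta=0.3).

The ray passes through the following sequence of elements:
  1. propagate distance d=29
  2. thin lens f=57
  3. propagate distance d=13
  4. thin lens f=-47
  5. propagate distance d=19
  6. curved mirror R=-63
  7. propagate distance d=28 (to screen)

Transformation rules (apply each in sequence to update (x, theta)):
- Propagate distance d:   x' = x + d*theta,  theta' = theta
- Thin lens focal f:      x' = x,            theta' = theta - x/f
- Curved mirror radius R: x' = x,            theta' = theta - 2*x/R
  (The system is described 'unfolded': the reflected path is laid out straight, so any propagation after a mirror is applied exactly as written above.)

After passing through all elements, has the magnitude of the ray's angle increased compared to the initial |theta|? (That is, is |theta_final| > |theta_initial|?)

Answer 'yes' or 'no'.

Initial: x=9.0000 theta=0.3000
After 1 (propagate distance d=29): x=17.7000 theta=0.3000
After 2 (thin lens f=57): x=17.7000 theta=-1/95 (≈-0.0105)
After 3 (propagate distance d=13): x=3337/190 (≈17.5632) theta=-1/95 (≈-0.0105)
After 4 (thin lens f=-47): x=3337/190 (≈17.5632) theta=69/190 (≈0.3632)
After 5 (propagate distance d=19): x=2324/95 (≈24.4632) theta=69/190 (≈0.3632)
After 6 (curved mirror R=-63): x=2324/95 (≈24.4632) theta=1949/1710 (≈1.1398)
After 7 (propagate distance d=28 (to screen)): x=48202/855 (≈56.3766) theta=1949/1710 (≈1.1398)
|theta_initial|=0.3000 |theta_final|=1949/1710 (≈1.1398) -> increased

Answer: yes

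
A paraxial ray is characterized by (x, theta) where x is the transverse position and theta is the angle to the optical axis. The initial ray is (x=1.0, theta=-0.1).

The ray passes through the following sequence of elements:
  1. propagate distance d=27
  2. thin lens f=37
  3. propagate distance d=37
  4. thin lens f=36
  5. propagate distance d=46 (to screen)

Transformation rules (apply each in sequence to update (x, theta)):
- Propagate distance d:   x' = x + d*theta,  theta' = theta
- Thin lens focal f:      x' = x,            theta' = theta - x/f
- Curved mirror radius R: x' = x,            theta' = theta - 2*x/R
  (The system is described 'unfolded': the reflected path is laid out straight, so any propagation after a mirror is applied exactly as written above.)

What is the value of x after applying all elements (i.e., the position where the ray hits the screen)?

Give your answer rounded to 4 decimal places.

Answer: -1.4587

Derivation:
Initial: x=1.0000 theta=-0.1000
After 1 (propagate distance d=27): x=-1.7000 theta=-0.1000
After 2 (thin lens f=37): x=-1.7000 theta=-2/37 (≈-0.0541)
After 3 (propagate distance d=37): x=-3.7000 theta=-2/37 (≈-0.0541)
After 4 (thin lens f=36): x=-3.7000 theta=649/13320 (≈0.0487)
After 5 (propagate distance d=46 (to screen)): x=-1943/1332 (≈-1.4587) theta=649/13320 (≈0.0487)
Rounded to 4 decimal places: x = -1.4587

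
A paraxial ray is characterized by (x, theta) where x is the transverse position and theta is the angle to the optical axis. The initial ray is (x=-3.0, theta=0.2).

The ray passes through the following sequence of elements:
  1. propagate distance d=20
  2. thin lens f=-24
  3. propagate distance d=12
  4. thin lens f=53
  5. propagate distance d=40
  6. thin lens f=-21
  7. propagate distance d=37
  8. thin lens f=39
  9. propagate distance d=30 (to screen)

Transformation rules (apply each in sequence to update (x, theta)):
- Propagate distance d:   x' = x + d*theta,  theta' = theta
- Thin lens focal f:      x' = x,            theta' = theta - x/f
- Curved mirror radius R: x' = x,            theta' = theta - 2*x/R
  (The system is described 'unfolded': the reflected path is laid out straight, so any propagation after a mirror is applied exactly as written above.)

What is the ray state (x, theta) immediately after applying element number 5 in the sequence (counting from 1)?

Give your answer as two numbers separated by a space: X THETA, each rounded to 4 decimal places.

Answer: 10.6233 0.1681

Derivation:
Initial: x=-3.0000 theta=0.2000
After 1 (propagate distance d=20): x=1.0000 theta=0.2000
After 2 (thin lens f=-24): x=1.0000 theta=29/120 (≈0.2417)
After 3 (propagate distance d=12): x=3.9000 theta=29/120 (≈0.2417)
After 4 (thin lens f=53): x=3.9000 theta=1069/6360 (≈0.1681)
After 5 (propagate distance d=40): x=16891/1590 (≈10.6233) theta=1069/6360 (≈0.1681)
Rounded to 4 decimal places: x = 10.6233, theta = 0.1681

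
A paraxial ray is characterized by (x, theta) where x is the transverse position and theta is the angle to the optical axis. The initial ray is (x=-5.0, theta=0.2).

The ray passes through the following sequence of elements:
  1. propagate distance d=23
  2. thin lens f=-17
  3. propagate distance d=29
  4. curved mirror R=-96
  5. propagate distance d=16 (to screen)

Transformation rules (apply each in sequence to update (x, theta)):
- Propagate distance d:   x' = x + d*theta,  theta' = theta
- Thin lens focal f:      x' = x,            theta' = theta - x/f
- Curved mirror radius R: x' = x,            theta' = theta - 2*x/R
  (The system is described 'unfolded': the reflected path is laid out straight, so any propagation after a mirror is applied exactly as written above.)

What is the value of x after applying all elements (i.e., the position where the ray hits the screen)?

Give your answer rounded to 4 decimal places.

Initial: x=-5.0000 theta=0.2000
After 1 (propagate distance d=23): x=-0.4000 theta=0.2000
After 2 (thin lens f=-17): x=-0.4000 theta=3/17 (≈0.1765)
After 3 (propagate distance d=29): x=401/85 (≈4.7176) theta=3/17 (≈0.1765)
After 4 (curved mirror R=-96): x=401/85 (≈4.7176) theta=1121/4080 (≈0.2748)
After 5 (propagate distance d=16 (to screen)): x=2324/255 (≈9.1137) theta=1121/4080 (≈0.2748)
Rounded to 4 decimal places: x = 9.1137

Answer: 9.1137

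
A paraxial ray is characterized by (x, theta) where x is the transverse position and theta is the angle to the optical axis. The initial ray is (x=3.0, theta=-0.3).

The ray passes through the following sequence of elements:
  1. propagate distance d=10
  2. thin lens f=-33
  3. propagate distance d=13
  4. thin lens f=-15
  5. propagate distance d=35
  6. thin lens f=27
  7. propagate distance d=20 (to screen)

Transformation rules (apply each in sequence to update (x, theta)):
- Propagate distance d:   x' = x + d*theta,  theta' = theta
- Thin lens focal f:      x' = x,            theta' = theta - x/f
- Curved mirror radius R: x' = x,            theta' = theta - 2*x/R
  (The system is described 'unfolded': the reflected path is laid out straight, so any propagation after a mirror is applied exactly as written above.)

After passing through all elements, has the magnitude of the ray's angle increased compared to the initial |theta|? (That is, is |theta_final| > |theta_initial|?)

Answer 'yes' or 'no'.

Initial: x=3.0000 theta=-0.3000
After 1 (propagate distance d=10): x=0.0000 theta=-0.3000
After 2 (thin lens f=-33): x=0.0000 theta=-0.3000
After 3 (propagate distance d=13): x=-3.9000 theta=-0.3000
After 4 (thin lens f=-15): x=-3.9000 theta=-0.5600
After 5 (propagate distance d=35): x=-23.5000 theta=-0.5600
After 6 (thin lens f=27): x=-23.5000 theta=419/1350 (≈0.3104)
After 7 (propagate distance d=20 (to screen)): x=-4669/270 (≈-17.2926) theta=419/1350 (≈0.3104)
|theta_initial|=0.3000 |theta_final|=419/1350 (≈0.3104) -> increased

Answer: yes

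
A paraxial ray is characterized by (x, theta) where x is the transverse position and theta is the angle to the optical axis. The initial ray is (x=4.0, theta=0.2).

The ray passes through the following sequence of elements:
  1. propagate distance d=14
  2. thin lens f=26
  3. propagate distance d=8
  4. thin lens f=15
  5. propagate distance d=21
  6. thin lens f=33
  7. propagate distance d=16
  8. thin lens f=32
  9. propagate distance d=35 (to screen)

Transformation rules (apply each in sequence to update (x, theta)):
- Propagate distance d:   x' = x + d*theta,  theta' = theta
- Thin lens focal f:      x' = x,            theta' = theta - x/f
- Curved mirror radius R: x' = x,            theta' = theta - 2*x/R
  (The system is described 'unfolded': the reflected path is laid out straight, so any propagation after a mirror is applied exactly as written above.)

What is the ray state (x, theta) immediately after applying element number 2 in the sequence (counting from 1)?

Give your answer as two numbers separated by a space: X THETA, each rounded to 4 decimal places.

Initial: x=4.0000 theta=0.2000
After 1 (propagate distance d=14): x=6.8000 theta=0.2000
After 2 (thin lens f=26): x=6.8000 theta=-4/65 (≈-0.0615)
Rounded to 4 decimal places: x = 6.8000, theta = -0.0615

Answer: 6.8000 -0.0615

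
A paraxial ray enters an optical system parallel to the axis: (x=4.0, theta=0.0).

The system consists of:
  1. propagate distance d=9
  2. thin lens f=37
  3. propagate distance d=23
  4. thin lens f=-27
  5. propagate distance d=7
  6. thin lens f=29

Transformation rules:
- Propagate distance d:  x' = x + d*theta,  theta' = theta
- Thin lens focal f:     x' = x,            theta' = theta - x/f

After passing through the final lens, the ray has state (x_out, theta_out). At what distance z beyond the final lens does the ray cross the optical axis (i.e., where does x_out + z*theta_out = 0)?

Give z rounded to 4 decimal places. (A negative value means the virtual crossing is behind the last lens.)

Answer: 12.5346

Derivation:
Initial: x=4.0000 theta=0.0000
After 1 (propagate distance d=9): x=4.0000 theta=0.0000
After 2 (thin lens f=37): x=4.0000 theta=-4/37 (≈-0.1081)
After 3 (propagate distance d=23): x=56/37 (≈1.5135) theta=-4/37 (≈-0.1081)
After 4 (thin lens f=-27): x=56/37 (≈1.5135) theta=-52/999 (≈-0.0521)
After 5 (propagate distance d=7): x=1148/999 (≈1.1491) theta=-52/999 (≈-0.0521)
After 6 (thin lens f=29): x=1148/999 (≈1.1491) theta=-2656/28971 (≈-0.0917)
z_focus = -x_out/theta_out = -(1148/999)/(-2656/28971) = 8323/664 ≈ 12.5346
Rounded to 4 decimal places: z = 12.5346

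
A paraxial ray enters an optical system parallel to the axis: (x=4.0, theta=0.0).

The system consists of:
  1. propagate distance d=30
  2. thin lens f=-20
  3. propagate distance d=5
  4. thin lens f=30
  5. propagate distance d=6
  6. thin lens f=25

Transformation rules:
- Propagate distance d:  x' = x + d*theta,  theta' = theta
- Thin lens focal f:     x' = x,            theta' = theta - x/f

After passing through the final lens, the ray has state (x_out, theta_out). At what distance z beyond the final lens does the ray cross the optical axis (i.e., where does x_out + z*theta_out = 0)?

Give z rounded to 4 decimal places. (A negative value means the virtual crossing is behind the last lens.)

Initial: x=4.0000 theta=0.0000
After 1 (propagate distance d=30): x=4.0000 theta=0.0000
After 2 (thin lens f=-20): x=4.0000 theta=0.2000
After 3 (propagate distance d=5): x=5.0000 theta=0.2000
After 4 (thin lens f=30): x=5.0000 theta=1/30 (≈0.0333)
After 5 (propagate distance d=6): x=5.2000 theta=1/30 (≈0.0333)
After 6 (thin lens f=25): x=5.2000 theta=-131/750 (≈-0.1747)
z_focus = -x_out/theta_out = -(5.2000)/(-131/750) = 3900/131 ≈ 29.7710
Rounded to 4 decimal places: z = 29.7710

Answer: 29.7710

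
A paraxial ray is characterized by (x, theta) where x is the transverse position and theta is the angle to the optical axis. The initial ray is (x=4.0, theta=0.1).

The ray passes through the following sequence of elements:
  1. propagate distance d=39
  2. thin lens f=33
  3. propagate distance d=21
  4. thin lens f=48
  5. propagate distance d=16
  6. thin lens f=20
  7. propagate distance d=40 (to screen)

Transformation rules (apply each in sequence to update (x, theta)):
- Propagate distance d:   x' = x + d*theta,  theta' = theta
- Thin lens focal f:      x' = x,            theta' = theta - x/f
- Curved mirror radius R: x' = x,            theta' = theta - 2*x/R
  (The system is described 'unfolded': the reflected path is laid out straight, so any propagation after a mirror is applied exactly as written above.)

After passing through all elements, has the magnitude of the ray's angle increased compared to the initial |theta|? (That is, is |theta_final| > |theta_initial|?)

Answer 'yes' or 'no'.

Answer: yes

Derivation:
Initial: x=4.0000 theta=0.1000
After 1 (propagate distance d=39): x=7.9000 theta=0.1000
After 2 (thin lens f=33): x=7.9000 theta=-23/165 (≈-0.1394)
After 3 (propagate distance d=21): x=547/110 (≈4.9727) theta=-23/165 (≈-0.1394)
After 4 (thin lens f=48): x=547/110 (≈4.9727) theta=-1283/5280 (≈-0.2430)
After 5 (propagate distance d=16): x=179/165 (≈1.0848) theta=-1283/5280 (≈-0.2430)
After 6 (thin lens f=20): x=179/165 (≈1.0848) theta=-7847/26400 (≈-0.2972)
After 7 (propagate distance d=40 (to screen)): x=-2377/220 (≈-10.8045) theta=-7847/26400 (≈-0.2972)
|theta_initial|=0.1000 |theta_final|=7847/26400 (≈0.2972) -> increased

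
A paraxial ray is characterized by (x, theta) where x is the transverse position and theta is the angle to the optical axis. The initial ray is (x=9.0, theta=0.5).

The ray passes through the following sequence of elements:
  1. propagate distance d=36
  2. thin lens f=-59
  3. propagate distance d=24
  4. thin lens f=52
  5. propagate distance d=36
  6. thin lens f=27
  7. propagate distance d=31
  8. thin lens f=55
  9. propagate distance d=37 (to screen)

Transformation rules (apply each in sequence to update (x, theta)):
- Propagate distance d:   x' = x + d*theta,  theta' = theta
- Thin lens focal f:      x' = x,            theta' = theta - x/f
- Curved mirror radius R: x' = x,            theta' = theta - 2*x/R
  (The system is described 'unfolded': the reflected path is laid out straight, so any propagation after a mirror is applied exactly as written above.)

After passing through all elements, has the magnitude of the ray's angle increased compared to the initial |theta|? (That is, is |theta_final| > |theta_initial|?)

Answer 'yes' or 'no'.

Answer: yes

Derivation:
Initial: x=9.0000 theta=0.5000
After 1 (propagate distance d=36): x=27.0000 theta=0.5000
After 2 (thin lens f=-59): x=27.0000 theta=113/118 (≈0.9576)
After 3 (propagate distance d=24): x=2949/59 (≈49.9831) theta=113/118 (≈0.9576)
After 4 (thin lens f=52): x=2949/59 (≈49.9831) theta=-11/3068 (≈-0.0036)
After 5 (propagate distance d=36): x=38238/767 (≈49.8540) theta=-11/3068 (≈-0.0036)
After 6 (thin lens f=27): x=38238/767 (≈49.8540) theta=-51083/27612 (≈-1.8500)
After 7 (propagate distance d=31): x=-207005/27612 (≈-7.4969) theta=-51083/27612 (≈-1.8500)
After 8 (thin lens f=55): x=-207005/27612 (≈-7.4969) theta=-43376/25311 (≈-1.7137)
After 9 (propagate distance d=37 (to screen)): x=-21535999/303732 (≈-70.9046) theta=-43376/25311 (≈-1.7137)
|theta_initial|=0.5000 |theta_final|=43376/25311 (≈1.7137) -> increased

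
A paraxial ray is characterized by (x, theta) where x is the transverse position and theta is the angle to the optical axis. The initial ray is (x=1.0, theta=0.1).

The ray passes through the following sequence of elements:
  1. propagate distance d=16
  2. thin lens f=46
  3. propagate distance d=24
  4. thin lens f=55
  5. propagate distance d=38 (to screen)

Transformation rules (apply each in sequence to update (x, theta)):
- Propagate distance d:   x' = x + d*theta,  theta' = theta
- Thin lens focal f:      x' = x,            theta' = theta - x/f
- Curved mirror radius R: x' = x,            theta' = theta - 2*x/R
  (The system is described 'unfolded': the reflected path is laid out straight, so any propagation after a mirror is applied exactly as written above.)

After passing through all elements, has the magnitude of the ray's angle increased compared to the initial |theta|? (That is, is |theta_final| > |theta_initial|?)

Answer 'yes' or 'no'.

Initial: x=1.0000 theta=0.1000
After 1 (propagate distance d=16): x=2.6000 theta=0.1000
After 2 (thin lens f=46): x=2.6000 theta=1/23 (≈0.0435)
After 3 (propagate distance d=24): x=419/115 (≈3.6435) theta=1/23 (≈0.0435)
After 4 (thin lens f=55): x=419/115 (≈3.6435) theta=-144/6325 (≈-0.0228)
After 5 (propagate distance d=38 (to screen)): x=17573/6325 (≈2.7783) theta=-144/6325 (≈-0.0228)
|theta_initial|=0.1000 |theta_final|=144/6325 (≈0.0228) -> not increased

Answer: no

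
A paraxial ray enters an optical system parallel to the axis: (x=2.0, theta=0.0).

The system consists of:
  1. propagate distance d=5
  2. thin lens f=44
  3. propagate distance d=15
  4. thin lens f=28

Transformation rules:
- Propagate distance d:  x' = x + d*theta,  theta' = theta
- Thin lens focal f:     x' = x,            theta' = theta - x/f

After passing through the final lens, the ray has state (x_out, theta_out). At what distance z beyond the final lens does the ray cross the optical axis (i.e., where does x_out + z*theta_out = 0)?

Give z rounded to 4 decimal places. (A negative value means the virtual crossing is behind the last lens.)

Initial: x=2.0000 theta=0.0000
After 1 (propagate distance d=5): x=2.0000 theta=0.0000
After 2 (thin lens f=44): x=2.0000 theta=-1/22 (≈-0.0455)
After 3 (propagate distance d=15): x=29/22 (≈1.3182) theta=-1/22 (≈-0.0455)
After 4 (thin lens f=28): x=29/22 (≈1.3182) theta=-57/616 (≈-0.0925)
z_focus = -x_out/theta_out = -(29/22)/(-57/616) = 812/57 ≈ 14.2456
Rounded to 4 decimal places: z = 14.2456

Answer: 14.2456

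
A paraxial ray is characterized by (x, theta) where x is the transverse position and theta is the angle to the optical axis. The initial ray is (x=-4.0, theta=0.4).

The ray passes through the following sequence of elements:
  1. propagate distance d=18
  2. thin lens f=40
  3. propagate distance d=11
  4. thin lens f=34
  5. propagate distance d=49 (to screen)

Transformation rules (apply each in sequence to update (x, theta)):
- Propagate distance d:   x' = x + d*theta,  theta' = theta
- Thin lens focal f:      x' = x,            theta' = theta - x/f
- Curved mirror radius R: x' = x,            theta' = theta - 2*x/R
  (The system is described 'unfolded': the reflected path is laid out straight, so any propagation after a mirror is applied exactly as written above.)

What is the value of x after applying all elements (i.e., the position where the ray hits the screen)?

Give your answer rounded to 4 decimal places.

Initial: x=-4.0000 theta=0.4000
After 1 (propagate distance d=18): x=3.2000 theta=0.4000
After 2 (thin lens f=40): x=3.2000 theta=0.3200
After 3 (propagate distance d=11): x=6.7200 theta=0.3200
After 4 (thin lens f=34): x=6.7200 theta=52/425 (≈0.1224)
After 5 (propagate distance d=49 (to screen)): x=5404/425 (≈12.7153) theta=52/425 (≈0.1224)
Rounded to 4 decimal places: x = 12.7153

Answer: 12.7153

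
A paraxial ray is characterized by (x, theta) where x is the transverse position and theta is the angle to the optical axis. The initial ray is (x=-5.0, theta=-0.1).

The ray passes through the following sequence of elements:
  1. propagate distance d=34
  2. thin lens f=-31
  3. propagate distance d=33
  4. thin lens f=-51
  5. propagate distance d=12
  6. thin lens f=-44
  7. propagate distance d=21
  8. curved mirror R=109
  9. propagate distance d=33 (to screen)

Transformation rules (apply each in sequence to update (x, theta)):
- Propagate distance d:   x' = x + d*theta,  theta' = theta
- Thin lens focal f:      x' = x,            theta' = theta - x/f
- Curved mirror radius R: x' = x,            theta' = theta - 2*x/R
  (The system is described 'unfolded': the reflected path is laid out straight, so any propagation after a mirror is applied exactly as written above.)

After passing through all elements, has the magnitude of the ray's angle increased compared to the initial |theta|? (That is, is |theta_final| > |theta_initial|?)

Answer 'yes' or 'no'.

Answer: yes

Derivation:
Initial: x=-5.0000 theta=-0.1000
After 1 (propagate distance d=34): x=-8.4000 theta=-0.1000
After 2 (thin lens f=-31): x=-8.4000 theta=-23/62 (≈-0.3710)
After 3 (propagate distance d=33): x=-6399/310 (≈-20.6419) theta=-23/62 (≈-0.3710)
After 4 (thin lens f=-51): x=-6399/310 (≈-20.6419) theta=-2044/2635 (≈-0.7757)
After 5 (propagate distance d=12): x=-157839/5270 (≈-29.9505) theta=-2044/2635 (≈-0.7757)
After 6 (thin lens f=-44): x=-157839/5270 (≈-29.9505) theta=-30701/21080 (≈-1.4564)
After 7 (propagate distance d=21): x=-1276077/21080 (≈-60.5350) theta=-30701/21080 (≈-1.4564)
After 8 (curved mirror R=109): x=-1276077/21080 (≈-60.5350) theta=-158851/459544 (≈-0.3457)
After 9 (propagate distance d=33 (to screen)): x=-20662851/287215 (≈-71.9421) theta=-158851/459544 (≈-0.3457)
|theta_initial|=0.1000 |theta_final|=158851/459544 (≈0.3457) -> increased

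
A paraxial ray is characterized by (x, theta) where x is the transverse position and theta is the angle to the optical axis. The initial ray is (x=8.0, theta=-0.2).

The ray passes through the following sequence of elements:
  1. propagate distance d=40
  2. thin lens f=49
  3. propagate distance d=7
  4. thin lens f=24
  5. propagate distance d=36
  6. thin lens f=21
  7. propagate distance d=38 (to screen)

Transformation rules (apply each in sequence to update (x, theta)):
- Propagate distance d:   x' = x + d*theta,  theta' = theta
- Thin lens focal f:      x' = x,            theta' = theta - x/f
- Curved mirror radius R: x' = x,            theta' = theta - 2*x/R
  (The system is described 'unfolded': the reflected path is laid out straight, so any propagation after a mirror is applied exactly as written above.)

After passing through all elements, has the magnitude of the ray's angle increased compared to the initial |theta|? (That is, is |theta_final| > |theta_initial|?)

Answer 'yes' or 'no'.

Initial: x=8.0000 theta=-0.2000
After 1 (propagate distance d=40): x=0.0000 theta=-0.2000
After 2 (thin lens f=49): x=0.0000 theta=-0.2000
After 3 (propagate distance d=7): x=-1.4000 theta=-0.2000
After 4 (thin lens f=24): x=-1.4000 theta=-17/120 (≈-0.1417)
After 5 (propagate distance d=36): x=-6.5000 theta=-17/120 (≈-0.1417)
After 6 (thin lens f=21): x=-6.5000 theta=47/280 (≈0.1679)
After 7 (propagate distance d=38 (to screen)): x=-17/140 (≈-0.1214) theta=47/280 (≈0.1679)
|theta_initial|=0.2000 |theta_final|=47/280 (≈0.1679) -> not increased

Answer: no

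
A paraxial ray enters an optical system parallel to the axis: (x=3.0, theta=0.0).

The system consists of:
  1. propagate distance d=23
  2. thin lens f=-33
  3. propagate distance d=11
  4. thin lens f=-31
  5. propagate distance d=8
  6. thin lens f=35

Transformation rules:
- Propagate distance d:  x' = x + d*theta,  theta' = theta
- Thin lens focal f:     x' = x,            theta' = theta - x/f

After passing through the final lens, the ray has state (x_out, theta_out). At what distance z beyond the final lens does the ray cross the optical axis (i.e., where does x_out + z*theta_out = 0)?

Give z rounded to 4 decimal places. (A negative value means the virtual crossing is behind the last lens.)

Initial: x=3.0000 theta=0.0000
After 1 (propagate distance d=23): x=3.0000 theta=0.0000
After 2 (thin lens f=-33): x=3.0000 theta=1/11 (≈0.0909)
After 3 (propagate distance d=11): x=4.0000 theta=1/11 (≈0.0909)
After 4 (thin lens f=-31): x=4.0000 theta=75/341 (≈0.2199)
After 5 (propagate distance d=8): x=1964/341 (≈5.7595) theta=75/341 (≈0.2199)
After 6 (thin lens f=35): x=1964/341 (≈5.7595) theta=661/11935 (≈0.0554)
z_focus = -x_out/theta_out = -(1964/341)/(661/11935) = -68740/661 ≈ -103.9939
Rounded to 4 decimal places: z = -103.9939

Answer: -103.9939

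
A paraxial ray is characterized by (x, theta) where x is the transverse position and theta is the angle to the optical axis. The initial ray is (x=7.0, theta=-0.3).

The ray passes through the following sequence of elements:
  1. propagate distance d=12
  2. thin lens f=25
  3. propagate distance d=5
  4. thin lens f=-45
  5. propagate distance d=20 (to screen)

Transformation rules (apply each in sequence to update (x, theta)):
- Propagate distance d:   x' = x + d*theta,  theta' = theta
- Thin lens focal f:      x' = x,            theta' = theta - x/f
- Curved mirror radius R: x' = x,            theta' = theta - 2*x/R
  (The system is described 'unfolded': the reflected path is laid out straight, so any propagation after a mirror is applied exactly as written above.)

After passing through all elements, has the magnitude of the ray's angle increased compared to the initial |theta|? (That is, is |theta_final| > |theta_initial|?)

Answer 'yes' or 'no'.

Initial: x=7.0000 theta=-0.3000
After 1 (propagate distance d=12): x=3.4000 theta=-0.3000
After 2 (thin lens f=25): x=3.4000 theta=-0.4360
After 3 (propagate distance d=5): x=1.2200 theta=-0.4360
After 4 (thin lens f=-45): x=1.2200 theta=-92/225 (≈-0.4089)
After 5 (propagate distance d=20 (to screen)): x=-3131/450 (≈-6.9578) theta=-92/225 (≈-0.4089)
|theta_initial|=0.3000 |theta_final|=92/225 (≈0.4089) -> increased

Answer: yes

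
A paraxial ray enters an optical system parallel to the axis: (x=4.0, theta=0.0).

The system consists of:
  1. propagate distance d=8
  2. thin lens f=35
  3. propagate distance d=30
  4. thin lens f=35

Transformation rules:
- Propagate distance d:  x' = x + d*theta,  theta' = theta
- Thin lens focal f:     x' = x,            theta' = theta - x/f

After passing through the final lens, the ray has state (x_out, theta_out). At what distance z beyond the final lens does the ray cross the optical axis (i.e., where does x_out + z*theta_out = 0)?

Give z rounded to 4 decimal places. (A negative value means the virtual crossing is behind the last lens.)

Answer: 4.3750

Derivation:
Initial: x=4.0000 theta=0.0000
After 1 (propagate distance d=8): x=4.0000 theta=0.0000
After 2 (thin lens f=35): x=4.0000 theta=-4/35 (≈-0.1143)
After 3 (propagate distance d=30): x=4/7 (≈0.5714) theta=-4/35 (≈-0.1143)
After 4 (thin lens f=35): x=4/7 (≈0.5714) theta=-32/245 (≈-0.1306)
z_focus = -x_out/theta_out = -(4/7)/(-32/245) = 4.3750
Rounded to 4 decimal places: z = 4.3750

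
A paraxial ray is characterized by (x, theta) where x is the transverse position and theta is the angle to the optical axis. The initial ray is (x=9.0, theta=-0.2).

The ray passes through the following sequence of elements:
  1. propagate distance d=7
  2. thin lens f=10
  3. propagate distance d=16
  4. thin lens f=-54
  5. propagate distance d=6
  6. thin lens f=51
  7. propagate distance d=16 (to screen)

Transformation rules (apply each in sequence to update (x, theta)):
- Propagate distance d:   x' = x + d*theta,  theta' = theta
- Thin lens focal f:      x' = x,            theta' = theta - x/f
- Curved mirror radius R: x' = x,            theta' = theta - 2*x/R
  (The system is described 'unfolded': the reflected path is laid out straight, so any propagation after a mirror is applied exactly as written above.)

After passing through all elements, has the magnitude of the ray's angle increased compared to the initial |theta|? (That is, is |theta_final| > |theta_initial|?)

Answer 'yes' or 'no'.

Initial: x=9.0000 theta=-0.2000
After 1 (propagate distance d=7): x=7.6000 theta=-0.2000
After 2 (thin lens f=10): x=7.6000 theta=-0.9600
After 3 (propagate distance d=16): x=-7.7600 theta=-0.9600
After 4 (thin lens f=-54): x=-7.7600 theta=-149/135 (≈-1.1037)
After 5 (propagate distance d=6): x=-3236/225 (≈-14.3822) theta=-149/135 (≈-1.1037)
After 6 (thin lens f=51): x=-3236/225 (≈-14.3822) theta=-3143/3825 (≈-0.8217)
After 7 (propagate distance d=16 (to screen)): x=-468/17 (≈-27.5294) theta=-3143/3825 (≈-0.8217)
|theta_initial|=0.2000 |theta_final|=3143/3825 (≈0.8217) -> increased

Answer: yes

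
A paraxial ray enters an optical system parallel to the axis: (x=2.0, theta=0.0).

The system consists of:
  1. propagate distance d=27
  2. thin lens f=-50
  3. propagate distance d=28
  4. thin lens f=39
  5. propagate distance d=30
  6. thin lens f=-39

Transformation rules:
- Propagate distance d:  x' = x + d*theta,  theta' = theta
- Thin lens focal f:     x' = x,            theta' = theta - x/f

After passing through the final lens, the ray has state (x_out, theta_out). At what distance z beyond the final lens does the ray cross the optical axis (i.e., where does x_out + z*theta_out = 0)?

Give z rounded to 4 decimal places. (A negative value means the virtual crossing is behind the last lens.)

Initial: x=2.0000 theta=0.0000
After 1 (propagate distance d=27): x=2.0000 theta=0.0000
After 2 (thin lens f=-50): x=2.0000 theta=0.0400
After 3 (propagate distance d=28): x=3.1200 theta=0.0400
After 4 (thin lens f=39): x=3.1200 theta=-0.0400
After 5 (propagate distance d=30): x=1.9200 theta=-0.0400
After 6 (thin lens f=-39): x=1.9200 theta=3/325 (≈0.0092)
z_focus = -x_out/theta_out = -(1.9200)/(3/325) = -208.0000
Rounded to 4 decimal places: z = -208.0000

Answer: -208.0000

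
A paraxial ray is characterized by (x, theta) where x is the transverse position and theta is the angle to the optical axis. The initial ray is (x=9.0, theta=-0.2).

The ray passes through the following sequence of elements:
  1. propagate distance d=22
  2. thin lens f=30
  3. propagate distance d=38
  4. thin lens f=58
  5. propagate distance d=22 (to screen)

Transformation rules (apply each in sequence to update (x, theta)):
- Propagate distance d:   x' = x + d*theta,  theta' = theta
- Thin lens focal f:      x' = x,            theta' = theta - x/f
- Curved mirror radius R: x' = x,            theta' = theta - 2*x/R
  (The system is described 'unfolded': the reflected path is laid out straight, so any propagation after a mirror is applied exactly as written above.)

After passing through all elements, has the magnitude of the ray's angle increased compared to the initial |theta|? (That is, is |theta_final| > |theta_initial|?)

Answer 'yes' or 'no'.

Answer: yes

Derivation:
Initial: x=9.0000 theta=-0.2000
After 1 (propagate distance d=22): x=4.6000 theta=-0.2000
After 2 (thin lens f=30): x=4.6000 theta=-53/150 (≈-0.3533)
After 3 (propagate distance d=38): x=-662/75 (≈-8.8267) theta=-53/150 (≈-0.3533)
After 4 (thin lens f=58): x=-662/75 (≈-8.8267) theta=-35/174 (≈-0.2011)
After 5 (propagate distance d=22 (to screen)): x=-28823/2175 (≈-13.2520) theta=-35/174 (≈-0.2011)
|theta_initial|=0.2000 |theta_final|=35/174 (≈0.2011) -> increased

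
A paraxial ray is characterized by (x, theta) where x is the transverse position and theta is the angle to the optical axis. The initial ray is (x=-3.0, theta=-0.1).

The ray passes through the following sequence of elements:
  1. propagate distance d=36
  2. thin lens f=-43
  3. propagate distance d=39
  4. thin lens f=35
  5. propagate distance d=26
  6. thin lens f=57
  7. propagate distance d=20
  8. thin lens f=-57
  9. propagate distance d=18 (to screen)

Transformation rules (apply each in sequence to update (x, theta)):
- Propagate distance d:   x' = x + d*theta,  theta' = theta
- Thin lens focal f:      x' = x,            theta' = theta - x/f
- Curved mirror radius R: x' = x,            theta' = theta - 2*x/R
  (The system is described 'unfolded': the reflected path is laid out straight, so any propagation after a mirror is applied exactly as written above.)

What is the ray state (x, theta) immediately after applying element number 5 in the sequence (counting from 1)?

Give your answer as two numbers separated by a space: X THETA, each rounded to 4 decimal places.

Initial: x=-3.0000 theta=-0.1000
After 1 (propagate distance d=36): x=-6.6000 theta=-0.1000
After 2 (thin lens f=-43): x=-6.6000 theta=-109/430 (≈-0.2535)
After 3 (propagate distance d=39): x=-7089/430 (≈-16.4860) theta=-109/430 (≈-0.2535)
After 4 (thin lens f=35): x=-7089/430 (≈-16.4860) theta=1637/7525 (≈0.2175)
After 5 (propagate distance d=26): x=-162991/15050 (≈-10.8300) theta=1637/7525 (≈0.2175)
Rounded to 4 decimal places: x = -10.8300, theta = 0.2175

Answer: -10.8300 0.2175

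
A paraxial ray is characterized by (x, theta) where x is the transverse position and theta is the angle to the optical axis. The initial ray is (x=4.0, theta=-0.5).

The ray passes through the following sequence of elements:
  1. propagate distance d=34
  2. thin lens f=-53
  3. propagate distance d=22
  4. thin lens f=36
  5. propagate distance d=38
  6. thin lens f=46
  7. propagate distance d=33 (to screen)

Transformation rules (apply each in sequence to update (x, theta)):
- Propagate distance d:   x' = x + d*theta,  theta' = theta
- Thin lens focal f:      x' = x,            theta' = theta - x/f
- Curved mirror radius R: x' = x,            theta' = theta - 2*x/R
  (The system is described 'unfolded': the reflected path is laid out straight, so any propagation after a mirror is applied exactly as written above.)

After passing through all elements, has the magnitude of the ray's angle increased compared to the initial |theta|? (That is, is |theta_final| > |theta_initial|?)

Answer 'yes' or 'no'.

Initial: x=4.0000 theta=-0.5000
After 1 (propagate distance d=34): x=-13.0000 theta=-0.5000
After 2 (thin lens f=-53): x=-13.0000 theta=-79/106 (≈-0.7453)
After 3 (propagate distance d=22): x=-1558/53 (≈-29.3962) theta=-79/106 (≈-0.7453)
After 4 (thin lens f=36): x=-1558/53 (≈-29.3962) theta=34/477 (≈0.0713)
After 5 (propagate distance d=38): x=-12730/477 (≈-26.6876) theta=34/477 (≈0.0713)
After 6 (thin lens f=46): x=-12730/477 (≈-26.6876) theta=7147/10971 (≈0.6514)
After 7 (propagate distance d=33 (to screen)): x=-56939/10971 (≈-5.1900) theta=7147/10971 (≈0.6514)
|theta_initial|=0.5000 |theta_final|=7147/10971 (≈0.6514) -> increased

Answer: yes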